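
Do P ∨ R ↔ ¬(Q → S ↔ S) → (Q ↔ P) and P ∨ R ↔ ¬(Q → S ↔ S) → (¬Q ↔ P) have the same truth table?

P | Q | R | S || φ | ψ
1 | 1 | 1 | 1 || 1 | 1
1 | 1 | 1 | 0 || 1 | 1
1 | 1 | 0 | 1 || 1 | 1
1 | 1 | 0 | 0 || 1 | 1
1 | 0 | 1 | 1 || 1 | 1
1 | 0 | 1 | 0 || 0 | 1
1 | 0 | 0 | 1 || 1 | 1
1 | 0 | 0 | 0 || 0 | 1
0 | 1 | 1 | 1 || 1 | 1
0 | 1 | 1 | 0 || 1 | 1
0 | 1 | 0 | 1 || 0 | 0
0 | 1 | 0 | 0 || 0 | 0
0 | 0 | 1 | 1 || 1 | 1
0 | 0 | 1 | 0 || 1 | 0
0 | 0 | 0 | 1 || 0 | 0
0 | 0 | 0 | 0 || 0 | 1
The columns differ at P=1, Q=0, R=1, S=0 (φ=0, ψ=1), so they are not equivalent.

not equivalent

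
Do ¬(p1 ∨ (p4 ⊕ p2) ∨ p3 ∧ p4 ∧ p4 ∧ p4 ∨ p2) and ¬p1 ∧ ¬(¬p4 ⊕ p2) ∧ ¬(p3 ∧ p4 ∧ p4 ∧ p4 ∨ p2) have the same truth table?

not equivalent

  p1  |   p2  |   p3  |   p4  |   φ   |   ψ  
----- | ----- | ----- | ----- | ----- | -----
 True |  True |  True |  True | False | False
 True |  True |  True | False | False | False
 True |  True | False |  True | False | False
 True |  True | False | False | False | False
 True | False |  True |  True | False | False
 True | False |  True | False | False | False
 True | False | False |  True | False | False
 True | False | False | False | False | False
False |  True |  True |  True | False | False
False |  True |  True | False | False | False
False |  True | False |  True | False | False
False |  True | False | False | False | False
False | False |  True |  True | False | False
False | False |  True | False |  True | False
False | False | False |  True | False |  True
False | False | False | False |  True | False
The columns differ at p1=False, p2=False, p3=True, p4=False (φ=True, ψ=False), so they are not equivalent.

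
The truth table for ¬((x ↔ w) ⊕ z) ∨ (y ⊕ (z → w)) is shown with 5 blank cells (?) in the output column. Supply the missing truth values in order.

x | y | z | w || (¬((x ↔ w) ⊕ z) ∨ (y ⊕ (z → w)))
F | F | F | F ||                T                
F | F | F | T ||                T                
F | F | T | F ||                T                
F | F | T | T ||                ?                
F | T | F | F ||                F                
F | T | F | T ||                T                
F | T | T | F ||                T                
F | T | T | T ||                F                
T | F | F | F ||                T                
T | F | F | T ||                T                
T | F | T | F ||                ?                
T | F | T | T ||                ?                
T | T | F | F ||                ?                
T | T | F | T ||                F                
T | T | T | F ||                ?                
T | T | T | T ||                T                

T, F, T, T, T

Row x=F, y=F, z=T, w=T: ¬((x ↔ w) ⊕ z) = F, (y ⊕ (z → w)) = T, so (¬((x ↔ w) ⊕ z) ∨ (y ⊕ (z → w))) = T.
Row x=T, y=F, z=T, w=F: ¬((x ↔ w) ⊕ z) = F, (y ⊕ (z → w)) = F, so (¬((x ↔ w) ⊕ z) ∨ (y ⊕ (z → w))) = F.
Row x=T, y=F, z=T, w=T: ¬((x ↔ w) ⊕ z) = T, (y ⊕ (z → w)) = T, so (¬((x ↔ w) ⊕ z) ∨ (y ⊕ (z → w))) = T.
Row x=T, y=T, z=F, w=F: ¬((x ↔ w) ⊕ z) = T, (y ⊕ (z → w)) = F, so (¬((x ↔ w) ⊕ z) ∨ (y ⊕ (z → w))) = T.
Row x=T, y=T, z=T, w=F: ¬((x ↔ w) ⊕ z) = F, (y ⊕ (z → w)) = T, so (¬((x ↔ w) ⊕ z) ∨ (y ⊕ (z → w))) = T.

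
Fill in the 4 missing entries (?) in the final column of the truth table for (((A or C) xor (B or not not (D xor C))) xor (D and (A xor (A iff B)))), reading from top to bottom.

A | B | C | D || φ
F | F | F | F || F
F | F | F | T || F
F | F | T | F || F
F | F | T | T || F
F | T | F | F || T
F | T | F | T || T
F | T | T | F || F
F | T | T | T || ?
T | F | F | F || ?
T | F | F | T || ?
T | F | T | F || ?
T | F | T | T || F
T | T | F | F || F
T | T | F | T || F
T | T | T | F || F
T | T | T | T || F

Row A=F, B=T, C=T, D=T: ((A or C) xor (B or not not (D xor C))) = F, (D and (A xor (A iff B))) = F, so the formula = F.
Row A=T, B=F, C=F, D=F: ((A or C) xor (B or not not (D xor C))) = T, (D and (A xor (A iff B))) = F, so the formula = T.
Row A=T, B=F, C=F, D=T: ((A or C) xor (B or not not (D xor C))) = F, (D and (A xor (A iff B))) = T, so the formula = T.
Row A=T, B=F, C=T, D=F: ((A or C) xor (B or not not (D xor C))) = F, (D and (A xor (A iff B))) = F, so the formula = F.

F, T, T, F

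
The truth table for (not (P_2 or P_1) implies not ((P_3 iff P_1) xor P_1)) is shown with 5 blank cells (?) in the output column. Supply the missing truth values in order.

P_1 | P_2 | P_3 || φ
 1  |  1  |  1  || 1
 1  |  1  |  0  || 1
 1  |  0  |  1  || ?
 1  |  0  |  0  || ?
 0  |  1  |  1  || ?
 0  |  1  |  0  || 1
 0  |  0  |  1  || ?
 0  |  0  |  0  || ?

Row P_1=1, P_2=0, P_3=1: not (P_2 or P_1) = 0, not ((P_3 iff P_1) xor P_1) = 1, so the formula = 1.
Row P_1=1, P_2=0, P_3=0: not (P_2 or P_1) = 0, not ((P_3 iff P_1) xor P_1) = 0, so the formula = 1.
Row P_1=0, P_2=1, P_3=1: not (P_2 or P_1) = 0, not ((P_3 iff P_1) xor P_1) = 1, so the formula = 1.
Row P_1=0, P_2=0, P_3=1: not (P_2 or P_1) = 1, not ((P_3 iff P_1) xor P_1) = 1, so the formula = 1.
Row P_1=0, P_2=0, P_3=0: not (P_2 or P_1) = 1, not ((P_3 iff P_1) xor P_1) = 0, so the formula = 0.

1, 1, 1, 1, 0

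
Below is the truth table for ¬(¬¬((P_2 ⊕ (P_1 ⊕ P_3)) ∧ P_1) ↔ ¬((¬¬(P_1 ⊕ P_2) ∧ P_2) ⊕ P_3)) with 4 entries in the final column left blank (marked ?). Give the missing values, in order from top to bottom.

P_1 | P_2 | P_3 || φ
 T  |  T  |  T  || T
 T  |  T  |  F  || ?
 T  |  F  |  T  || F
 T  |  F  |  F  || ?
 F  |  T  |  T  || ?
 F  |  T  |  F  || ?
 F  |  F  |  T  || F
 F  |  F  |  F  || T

T, F, T, F

Row P_1=T, P_2=T, P_3=F: ¬¬((P_2 ⊕ (P_1 ⊕ P_3)) ∧ P_1) = F, ¬((¬¬(P_1 ⊕ P_2) ∧ P_2) ⊕ P_3) = T, (¬¬((P_2 ⊕ (P_1 ⊕ P_3)) ∧ P_1) ↔ ¬((¬¬(P_1 ⊕ P_2) ∧ P_2) ⊕ P_3)) = F, so the formula = T.
Row P_1=T, P_2=F, P_3=F: ¬¬((P_2 ⊕ (P_1 ⊕ P_3)) ∧ P_1) = T, ¬((¬¬(P_1 ⊕ P_2) ∧ P_2) ⊕ P_3) = T, (¬¬((P_2 ⊕ (P_1 ⊕ P_3)) ∧ P_1) ↔ ¬((¬¬(P_1 ⊕ P_2) ∧ P_2) ⊕ P_3)) = T, so the formula = F.
Row P_1=F, P_2=T, P_3=T: ¬¬((P_2 ⊕ (P_1 ⊕ P_3)) ∧ P_1) = F, ¬((¬¬(P_1 ⊕ P_2) ∧ P_2) ⊕ P_3) = T, (¬¬((P_2 ⊕ (P_1 ⊕ P_3)) ∧ P_1) ↔ ¬((¬¬(P_1 ⊕ P_2) ∧ P_2) ⊕ P_3)) = F, so the formula = T.
Row P_1=F, P_2=T, P_3=F: ¬¬((P_2 ⊕ (P_1 ⊕ P_3)) ∧ P_1) = F, ¬((¬¬(P_1 ⊕ P_2) ∧ P_2) ⊕ P_3) = F, (¬¬((P_2 ⊕ (P_1 ⊕ P_3)) ∧ P_1) ↔ ¬((¬¬(P_1 ⊕ P_2) ∧ P_2) ⊕ P_3)) = T, so the formula = F.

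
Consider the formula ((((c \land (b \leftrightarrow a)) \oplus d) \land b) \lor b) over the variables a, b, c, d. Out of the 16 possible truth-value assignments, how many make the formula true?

a | b | c | d || φ
T | T | T | T || T
T | T | T | F || T
T | T | F | T || T
T | T | F | F || T
T | F | T | T || F
T | F | T | F || F
T | F | F | T || F
T | F | F | F || F
F | T | T | T || T
F | T | T | F || T
F | T | F | T || T
F | T | F | F || T
F | F | T | T || F
F | F | T | F || F
F | F | F | T || F
F | F | F | F || F
The formula is true on 8 of the 16 rows.

8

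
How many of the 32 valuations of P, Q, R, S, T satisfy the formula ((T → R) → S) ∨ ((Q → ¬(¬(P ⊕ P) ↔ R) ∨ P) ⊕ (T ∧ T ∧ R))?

28

P  Q  R  S  T  |  φ
T  T  T  T  T  |  T
T  T  T  T  F  |  T
T  T  T  F  T  |  F
T  T  T  F  F  |  T
T  T  F  T  T  |  T
T  T  F  T  F  |  T
T  T  F  F  T  |  T
T  T  F  F  F  |  T
T  F  T  T  T  |  T
T  F  T  T  F  |  T
T  F  T  F  T  |  F
T  F  T  F  F  |  T
T  F  F  T  T  |  T
T  F  F  T  F  |  T
T  F  F  F  T  |  T
T  F  F  F  F  |  T
F  T  T  T  T  |  T
F  T  T  T  F  |  T
F  T  T  F  T  |  T
F  T  T  F  F  |  F
F  T  F  T  T  |  T
F  T  F  T  F  |  T
F  T  F  F  T  |  T
F  T  F  F  F  |  T
F  F  T  T  T  |  T
F  F  T  T  F  |  T
F  F  T  F  T  |  F
F  F  T  F  F  |  T
F  F  F  T  T  |  T
F  F  F  T  F  |  T
F  F  F  F  T  |  T
F  F  F  F  F  |  T
The formula is true on 28 of the 32 rows.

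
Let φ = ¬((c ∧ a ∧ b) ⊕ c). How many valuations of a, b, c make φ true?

5

  a   |   b   |   c   | ¬((c ∧ a ∧ b) ⊕ c)
----- | ----- | ----- | ------------------
False | False | False |        True       
False | False |  True |       False       
False |  True | False |        True       
False |  True |  True |       False       
 True | False | False |        True       
 True | False |  True |       False       
 True |  True | False |        True       
 True |  True |  True |        True       
The formula is true on 5 of the 8 rows.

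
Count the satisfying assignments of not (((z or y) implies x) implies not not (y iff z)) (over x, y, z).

x | y | z || (z or y) | ((z or y) implies x) | (y iff z) | not (y iff z) | not not (y iff z) | φ
0 | 0 | 0 ||    0     |          1           |     1     |       0       |         1         | 0
0 | 0 | 1 ||    1     |          0           |     0     |       1       |         0         | 0
0 | 1 | 0 ||    1     |          0           |     0     |       1       |         0         | 0
0 | 1 | 1 ||    1     |          0           |     1     |       0       |         1         | 0
1 | 0 | 0 ||    0     |          1           |     1     |       0       |         1         | 0
1 | 0 | 1 ||    1     |          1           |     0     |       1       |         0         | 1
1 | 1 | 0 ||    1     |          1           |     0     |       1       |         0         | 1
1 | 1 | 1 ||    1     |          1           |     1     |       0       |         1         | 0
The formula is true on 2 of the 8 rows.

2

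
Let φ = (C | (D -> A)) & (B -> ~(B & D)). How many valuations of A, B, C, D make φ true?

11

A | B | C | D || φ
T | T | T | T || F
T | T | T | F || T
T | T | F | T || F
T | T | F | F || T
T | F | T | T || T
T | F | T | F || T
T | F | F | T || T
T | F | F | F || T
F | T | T | T || F
F | T | T | F || T
F | T | F | T || F
F | T | F | F || T
F | F | T | T || T
F | F | T | F || T
F | F | F | T || F
F | F | F | F || T
The formula is true on 11 of the 16 rows.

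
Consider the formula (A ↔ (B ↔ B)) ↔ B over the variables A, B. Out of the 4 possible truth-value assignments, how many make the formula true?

2

A | B | (B ↔ B) | (A ↔ (B ↔ B)) | ((A ↔ (B ↔ B)) ↔ B)
- | - | ------- | ------------- | -------------------
T | T |    T    |       T       |          T         
T | F |    T    |       T       |          F         
F | T |    T    |       F       |          F         
F | F |    T    |       F       |          T         
The formula is true on 2 of the 4 rows.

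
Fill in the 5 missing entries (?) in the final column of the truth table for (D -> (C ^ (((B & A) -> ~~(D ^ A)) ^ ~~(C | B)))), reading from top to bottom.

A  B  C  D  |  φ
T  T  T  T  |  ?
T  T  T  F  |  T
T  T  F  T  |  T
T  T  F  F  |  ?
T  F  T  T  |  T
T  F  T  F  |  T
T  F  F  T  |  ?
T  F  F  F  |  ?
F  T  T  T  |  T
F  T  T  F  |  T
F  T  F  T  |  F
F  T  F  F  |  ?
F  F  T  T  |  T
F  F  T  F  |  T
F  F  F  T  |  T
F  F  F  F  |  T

Row A=T, B=T, C=T, D=T: (C ^ (((B & A) -> ~~(D ^ A)) ^ ~~(C | B))) = F, so the formula = F.
Row A=T, B=T, C=F, D=F: (C ^ (((B & A) -> ~~(D ^ A)) ^ ~~(C | B))) = F, so the formula = T.
Row A=T, B=F, C=F, D=T: (C ^ (((B & A) -> ~~(D ^ A)) ^ ~~(C | B))) = T, so the formula = T.
Row A=T, B=F, C=F, D=F: (C ^ (((B & A) -> ~~(D ^ A)) ^ ~~(C | B))) = T, so the formula = T.
Row A=F, B=T, C=F, D=F: (C ^ (((B & A) -> ~~(D ^ A)) ^ ~~(C | B))) = F, so the formula = T.

F, T, T, T, T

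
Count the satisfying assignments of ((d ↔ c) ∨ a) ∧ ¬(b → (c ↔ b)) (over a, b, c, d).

3

a | b | c | d | (((d ↔ c) ∨ a) ∧ ¬(b → (c ↔ b)))
- | - | - | - | --------------------------------
T | T | T | T |                F                
T | T | T | F |                F                
T | T | F | T |                T                
T | T | F | F |                T                
T | F | T | T |                F                
T | F | T | F |                F                
T | F | F | T |                F                
T | F | F | F |                F                
F | T | T | T |                F                
F | T | T | F |                F                
F | T | F | T |                F                
F | T | F | F |                T                
F | F | T | T |                F                
F | F | T | F |                F                
F | F | F | T |                F                
F | F | F | F |                F                
The formula is true on 3 of the 16 rows.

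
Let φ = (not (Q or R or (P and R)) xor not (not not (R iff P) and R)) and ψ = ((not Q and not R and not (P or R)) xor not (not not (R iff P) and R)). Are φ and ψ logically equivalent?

  P   |   Q   |   R   ||   φ   |   ψ  
 True |  True |  True || False | False
 True |  True | False ||  True |  True
 True | False |  True || False | False
 True | False | False || False |  True
False |  True |  True ||  True |  True
False |  True | False ||  True |  True
False | False |  True ||  True |  True
False | False | False || False | False
The columns differ at P=True, Q=False, R=False (φ=False, ψ=True), so they are not equivalent.

not equivalent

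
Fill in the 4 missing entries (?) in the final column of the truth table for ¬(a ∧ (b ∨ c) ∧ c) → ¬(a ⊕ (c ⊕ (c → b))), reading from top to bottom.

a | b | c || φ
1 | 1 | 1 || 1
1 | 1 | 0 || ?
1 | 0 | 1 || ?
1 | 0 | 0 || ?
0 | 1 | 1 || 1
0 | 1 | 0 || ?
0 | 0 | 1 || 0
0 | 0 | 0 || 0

1, 1, 1, 0

Row a=1, b=1, c=0: ¬(a ∧ (b ∨ c) ∧ c) = 1, ¬(a ⊕ (c ⊕ (c → b))) = 1, so the formula = 1.
Row a=1, b=0, c=1: ¬(a ∧ (b ∨ c) ∧ c) = 0, ¬(a ⊕ (c ⊕ (c → b))) = 1, so the formula = 1.
Row a=1, b=0, c=0: ¬(a ∧ (b ∨ c) ∧ c) = 1, ¬(a ⊕ (c ⊕ (c → b))) = 1, so the formula = 1.
Row a=0, b=1, c=0: ¬(a ∧ (b ∨ c) ∧ c) = 1, ¬(a ⊕ (c ⊕ (c → b))) = 0, so the formula = 0.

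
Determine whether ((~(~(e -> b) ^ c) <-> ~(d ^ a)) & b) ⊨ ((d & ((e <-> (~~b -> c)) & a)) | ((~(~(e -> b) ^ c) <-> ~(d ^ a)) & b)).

yes

a | b | c | d | e | φ | ψ
- | - | - | - | - | - | -
1 | 1 | 1 | 1 | 1 | 0 | 1
1 | 1 | 1 | 1 | 0 | 0 | 0
1 | 1 | 1 | 0 | 1 | 1 | 1
1 | 1 | 1 | 0 | 0 | 1 | 1
1 | 1 | 0 | 1 | 1 | 1 | 1
1 | 1 | 0 | 1 | 0 | 1 | 1
1 | 1 | 0 | 0 | 1 | 0 | 0
1 | 1 | 0 | 0 | 0 | 0 | 0
1 | 0 | 1 | 1 | 1 | 0 | 1
1 | 0 | 1 | 1 | 0 | 0 | 0
1 | 0 | 1 | 0 | 1 | 0 | 0
1 | 0 | 1 | 0 | 0 | 0 | 0
1 | 0 | 0 | 1 | 1 | 0 | 1
1 | 0 | 0 | 1 | 0 | 0 | 0
1 | 0 | 0 | 0 | 1 | 0 | 0
1 | 0 | 0 | 0 | 0 | 0 | 0
0 | 1 | 1 | 1 | 1 | 1 | 1
0 | 1 | 1 | 1 | 0 | 1 | 1
0 | 1 | 1 | 0 | 1 | 0 | 0
0 | 1 | 1 | 0 | 0 | 0 | 0
0 | 1 | 0 | 1 | 1 | 0 | 0
0 | 1 | 0 | 1 | 0 | 0 | 0
0 | 1 | 0 | 0 | 1 | 1 | 1
0 | 1 | 0 | 0 | 0 | 1 | 1
0 | 0 | 1 | 1 | 1 | 0 | 0
0 | 0 | 1 | 1 | 0 | 0 | 0
0 | 0 | 1 | 0 | 1 | 0 | 0
0 | 0 | 1 | 0 | 0 | 0 | 0
0 | 0 | 0 | 1 | 1 | 0 | 0
0 | 0 | 0 | 1 | 0 | 0 | 0
0 | 0 | 0 | 0 | 1 | 0 | 0
0 | 0 | 0 | 0 | 0 | 0 | 0
In every row where φ is true, ψ is also true, so φ ⊨ ψ.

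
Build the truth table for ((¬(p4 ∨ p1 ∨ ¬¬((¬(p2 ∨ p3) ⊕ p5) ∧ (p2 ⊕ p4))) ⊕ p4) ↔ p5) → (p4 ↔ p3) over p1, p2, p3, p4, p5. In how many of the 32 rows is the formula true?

  p1  |   p2  |   p3  |   p4  |   p5  |   φ  
----- | ----- | ----- | ----- | ----- | -----
 True |  True |  True |  True |  True |  True
 True |  True |  True |  True | False |  True
 True |  True |  True | False |  True |  True
 True |  True |  True | False | False | False
 True |  True | False |  True |  True | False
 True |  True | False |  True | False |  True
 True |  True | False | False |  True |  True
 True |  True | False | False | False |  True
 True | False |  True |  True |  True |  True
 True | False |  True |  True | False |  True
 True | False |  True | False |  True |  True
 True | False |  True | False | False | False
 True | False | False |  True |  True | False
 True | False | False |  True | False |  True
 True | False | False | False |  True |  True
 True | False | False | False | False |  True
False |  True |  True |  True |  True |  True
False |  True |  True |  True | False |  True
False |  True |  True | False |  True |  True
False |  True |  True | False | False |  True
False |  True | False |  True |  True | False
False |  True | False |  True | False |  True
False |  True | False | False |  True |  True
False |  True | False | False | False |  True
False | False |  True |  True |  True |  True
False | False |  True |  True | False |  True
False | False |  True | False |  True | False
False | False |  True | False | False |  True
False | False | False |  True |  True | False
False | False | False |  True | False |  True
False | False | False | False |  True |  True
False | False | False | False | False |  True
The formula is true on 25 of the 32 rows.

25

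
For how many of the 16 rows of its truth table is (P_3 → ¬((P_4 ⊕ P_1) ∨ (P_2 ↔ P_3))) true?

P_1 | P_2 | P_3 | P_4 | φ
--- | --- | --- | --- | -
 F  |  F  |  F  |  F  | T
 F  |  F  |  F  |  T  | T
 F  |  F  |  T  |  F  | T
 F  |  F  |  T  |  T  | F
 F  |  T  |  F  |  F  | T
 F  |  T  |  F  |  T  | T
 F  |  T  |  T  |  F  | F
 F  |  T  |  T  |  T  | F
 T  |  F  |  F  |  F  | T
 T  |  F  |  F  |  T  | T
 T  |  F  |  T  |  F  | F
 T  |  F  |  T  |  T  | T
 T  |  T  |  F  |  F  | T
 T  |  T  |  F  |  T  | T
 T  |  T  |  T  |  F  | F
 T  |  T  |  T  |  T  | F
The formula is true on 10 of the 16 rows.

10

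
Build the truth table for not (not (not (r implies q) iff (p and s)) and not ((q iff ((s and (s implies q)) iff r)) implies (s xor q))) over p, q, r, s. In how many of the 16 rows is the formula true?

13

p  q  r  s  |  φ
F  F  F  F  |  T
F  F  F  T  |  T
F  F  T  F  |  F
F  F  T  T  |  T
F  T  F  F  |  T
F  T  F  T  |  T
F  T  T  F  |  T
F  T  T  T  |  T
T  F  F  F  |  T
T  F  F  T  |  T
T  F  T  F  |  F
T  F  T  T  |  T
T  T  F  F  |  T
T  T  F  T  |  T
T  T  T  F  |  T
T  T  T  T  |  F
The formula is true on 13 of the 16 rows.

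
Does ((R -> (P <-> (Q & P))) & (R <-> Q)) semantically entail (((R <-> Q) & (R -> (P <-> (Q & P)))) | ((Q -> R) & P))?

P | Q | R | φ | ψ
- | - | - | - | -
T | T | T | T | T
T | T | F | F | F
T | F | T | F | T
T | F | F | T | T
F | T | T | T | T
F | T | F | F | F
F | F | T | F | F
F | F | F | T | T
In every row where φ is true, ψ is also true, so φ ⊨ ψ.

yes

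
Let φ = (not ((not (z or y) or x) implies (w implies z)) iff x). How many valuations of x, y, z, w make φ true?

9

x | y | z | w || (z or y) | not (z or y) | (not (z or y) or x) | (w implies z) | φ
F | F | F | F ||    F     |      T       |          T          |       T       | T
F | F | F | T ||    F     |      T       |          T          |       F       | F
F | F | T | F ||    T     |      F       |          F          |       T       | T
F | F | T | T ||    T     |      F       |          F          |       T       | T
F | T | F | F ||    T     |      F       |          F          |       T       | T
F | T | F | T ||    T     |      F       |          F          |       F       | T
F | T | T | F ||    T     |      F       |          F          |       T       | T
F | T | T | T ||    T     |      F       |          F          |       T       | T
T | F | F | F ||    F     |      T       |          T          |       T       | F
T | F | F | T ||    F     |      T       |          T          |       F       | T
T | F | T | F ||    T     |      F       |          T          |       T       | F
T | F | T | T ||    T     |      F       |          T          |       T       | F
T | T | F | F ||    T     |      F       |          T          |       T       | F
T | T | F | T ||    T     |      F       |          T          |       F       | T
T | T | T | F ||    T     |      F       |          T          |       T       | F
T | T | T | T ||    T     |      F       |          T          |       T       | F
The formula is true on 9 of the 16 rows.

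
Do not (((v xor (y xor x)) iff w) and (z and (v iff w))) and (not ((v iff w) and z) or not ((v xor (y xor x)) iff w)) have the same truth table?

x  y  z  w  v  |  φ  ψ
1  1  1  1  1  |  0  0
1  1  1  1  0  |  1  1
1  1  1  0  1  |  1  1
1  1  1  0  0  |  0  0
1  1  0  1  1  |  1  1
1  1  0  1  0  |  1  1
1  1  0  0  1  |  1  1
1  1  0  0  0  |  1  1
1  0  1  1  1  |  1  1
1  0  1  1  0  |  1  1
1  0  1  0  1  |  1  1
1  0  1  0  0  |  1  1
1  0  0  1  1  |  1  1
1  0  0  1  0  |  1  1
1  0  0  0  1  |  1  1
1  0  0  0  0  |  1  1
0  1  1  1  1  |  1  1
0  1  1  1  0  |  1  1
0  1  1  0  1  |  1  1
0  1  1  0  0  |  1  1
0  1  0  1  1  |  1  1
0  1  0  1  0  |  1  1
0  1  0  0  1  |  1  1
0  1  0  0  0  |  1  1
0  0  1  1  1  |  0  0
0  0  1  1  0  |  1  1
0  0  1  0  1  |  1  1
0  0  1  0  0  |  0  0
0  0  0  1  1  |  1  1
0  0  0  1  0  |  1  1
0  0  0  0  1  |  1  1
0  0  0  0  0  |  1  1
The columns for φ and ψ agree on every row, so they are logically equivalent.

equivalent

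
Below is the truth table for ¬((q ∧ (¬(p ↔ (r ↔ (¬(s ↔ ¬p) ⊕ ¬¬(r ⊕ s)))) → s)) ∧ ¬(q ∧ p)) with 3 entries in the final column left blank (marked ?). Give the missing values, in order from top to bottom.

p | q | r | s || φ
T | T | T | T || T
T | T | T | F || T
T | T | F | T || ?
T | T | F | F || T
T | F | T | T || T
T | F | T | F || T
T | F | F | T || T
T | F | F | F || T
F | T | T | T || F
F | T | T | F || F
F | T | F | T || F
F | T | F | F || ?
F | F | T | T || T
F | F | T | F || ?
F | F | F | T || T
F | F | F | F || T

T, F, T

Row p=T, q=T, r=F, s=T: (q ∧ (¬(p ↔ (r ↔ (¬(s ↔ ¬p) ⊕ ¬¬(r ⊕ s)))) → s)) = T, ¬(q ∧ p) = F, ((q ∧ (¬(p ↔ (r ↔ (¬(s ↔ ¬p) ⊕ ¬¬(r ⊕ s)))) → s)) ∧ ¬(q ∧ p)) = F, so the formula = T.
Row p=F, q=T, r=F, s=F: (q ∧ (¬(p ↔ (r ↔ (¬(s ↔ ¬p) ⊕ ¬¬(r ⊕ s)))) → s)) = T, ¬(q ∧ p) = T, ((q ∧ (¬(p ↔ (r ↔ (¬(s ↔ ¬p) ⊕ ¬¬(r ⊕ s)))) → s)) ∧ ¬(q ∧ p)) = T, so the formula = F.
Row p=F, q=F, r=T, s=F: (q ∧ (¬(p ↔ (r ↔ (¬(s ↔ ¬p) ⊕ ¬¬(r ⊕ s)))) → s)) = F, ¬(q ∧ p) = T, ((q ∧ (¬(p ↔ (r ↔ (¬(s ↔ ¬p) ⊕ ¬¬(r ⊕ s)))) → s)) ∧ ¬(q ∧ p)) = F, so the formula = T.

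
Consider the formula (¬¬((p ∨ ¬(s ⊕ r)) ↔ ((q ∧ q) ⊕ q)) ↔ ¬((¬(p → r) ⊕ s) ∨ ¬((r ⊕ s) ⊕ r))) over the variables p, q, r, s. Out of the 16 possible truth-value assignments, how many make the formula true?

10

p | q | r | s || φ
0 | 0 | 0 | 0 || 1
0 | 0 | 0 | 1 || 0
0 | 0 | 1 | 0 || 0
0 | 0 | 1 | 1 || 1
0 | 1 | 0 | 0 || 1
0 | 1 | 0 | 1 || 0
0 | 1 | 1 | 0 || 0
0 | 1 | 1 | 1 || 1
1 | 0 | 0 | 0 || 1
1 | 0 | 0 | 1 || 0
1 | 0 | 1 | 0 || 1
1 | 0 | 1 | 1 || 1
1 | 1 | 0 | 0 || 1
1 | 1 | 0 | 1 || 0
1 | 1 | 1 | 0 || 1
1 | 1 | 1 | 1 || 1
The formula is true on 10 of the 16 rows.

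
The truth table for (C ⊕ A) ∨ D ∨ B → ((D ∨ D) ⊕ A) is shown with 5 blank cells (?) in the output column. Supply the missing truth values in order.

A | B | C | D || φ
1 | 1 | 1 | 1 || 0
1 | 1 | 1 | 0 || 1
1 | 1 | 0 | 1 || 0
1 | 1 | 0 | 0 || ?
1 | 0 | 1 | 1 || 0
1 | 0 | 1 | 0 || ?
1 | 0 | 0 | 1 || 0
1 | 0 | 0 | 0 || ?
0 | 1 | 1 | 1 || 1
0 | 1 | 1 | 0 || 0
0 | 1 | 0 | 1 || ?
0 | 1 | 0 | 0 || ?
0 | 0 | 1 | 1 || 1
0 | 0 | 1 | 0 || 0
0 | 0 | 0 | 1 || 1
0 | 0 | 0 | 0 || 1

1, 1, 1, 1, 0

Row A=1, B=1, C=0, D=0: ((C ⊕ A) ∨ D ∨ B) = 1, ((D ∨ D) ⊕ A) = 1, so the formula = 1.
Row A=1, B=0, C=1, D=0: ((C ⊕ A) ∨ D ∨ B) = 0, ((D ∨ D) ⊕ A) = 1, so the formula = 1.
Row A=1, B=0, C=0, D=0: ((C ⊕ A) ∨ D ∨ B) = 1, ((D ∨ D) ⊕ A) = 1, so the formula = 1.
Row A=0, B=1, C=0, D=1: ((C ⊕ A) ∨ D ∨ B) = 1, ((D ∨ D) ⊕ A) = 1, so the formula = 1.
Row A=0, B=1, C=0, D=0: ((C ⊕ A) ∨ D ∨ B) = 1, ((D ∨ D) ⊕ A) = 0, so the formula = 0.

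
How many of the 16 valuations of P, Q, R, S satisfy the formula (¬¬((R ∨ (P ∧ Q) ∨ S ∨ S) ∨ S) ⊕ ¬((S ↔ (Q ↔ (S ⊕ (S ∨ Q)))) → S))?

  P   |   Q   |   R   |   S   | (P ∧ Q) | (R ∨ (P ∧ Q) ∨ S ∨ S) | ((R ∨ (P ∧ Q) ∨ S ∨ S) ∨ S) | ¬((R ∨ (P ∧ Q) ∨ S ∨ S) ∨ S) | (S ∨ Q) | (S ⊕ (S ∨ Q)) | (Q ↔ (S ⊕ (S ∨ Q))) | (S ↔ (Q ↔ (S ⊕ (S ∨ Q)))) |   φ  
----- | ----- | ----- | ----- | ------- | --------------------- | --------------------------- | ---------------------------- | ------- | ------------- | ------------------- | ------------------------- | -----
 True |  True |  True |  True |   True  |          True         |             True            |            False             |   True  |     False     |        False        |           False           |  True
 True |  True |  True | False |   True  |          True         |             True            |            False             |   True  |      True     |         True        |           False           |  True
 True |  True | False |  True |   True  |          True         |             True            |            False             |   True  |     False     |        False        |           False           |  True
 True |  True | False | False |   True  |          True         |             True            |            False             |   True  |      True     |         True        |           False           |  True
 True | False |  True |  True |  False  |          True         |             True            |            False             |   True  |     False     |         True        |            True           |  True
 True | False |  True | False |  False  |          True         |             True            |            False             |  False  |     False     |         True        |           False           |  True
 True | False | False |  True |  False  |          True         |             True            |            False             |   True  |     False     |         True        |            True           |  True
 True | False | False | False |  False  |         False         |            False            |             True             |  False  |     False     |         True        |           False           | False
False |  True |  True |  True |  False  |          True         |             True            |            False             |   True  |     False     |        False        |           False           |  True
False |  True |  True | False |  False  |          True         |             True            |            False             |   True  |      True     |         True        |           False           |  True
False |  True | False |  True |  False  |          True         |             True            |            False             |   True  |     False     |        False        |           False           |  True
False |  True | False | False |  False  |         False         |            False            |             True             |   True  |      True     |         True        |           False           | False
False | False |  True |  True |  False  |          True         |             True            |            False             |   True  |     False     |         True        |            True           |  True
False | False |  True | False |  False  |          True         |             True            |            False             |  False  |     False     |         True        |           False           |  True
False | False | False |  True |  False  |          True         |             True            |            False             |   True  |     False     |         True        |            True           |  True
False | False | False | False |  False  |         False         |            False            |             True             |  False  |     False     |         True        |           False           | False
The formula is true on 13 of the 16 rows.

13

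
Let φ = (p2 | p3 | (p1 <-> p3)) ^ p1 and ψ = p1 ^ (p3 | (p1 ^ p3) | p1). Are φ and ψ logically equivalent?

p1 | p2 | p3 || φ | ψ
T  | T  | T  || F | F
T  | T  | F  || F | F
T  | F  | T  || F | F
T  | F  | F  || T | F
F  | T  | T  || T | T
F  | T  | F  || T | F
F  | F  | T  || T | T
F  | F  | F  || T | F
The columns differ at p1=T, p2=F, p3=F (φ=T, ψ=F), so they are not equivalent.

not equivalent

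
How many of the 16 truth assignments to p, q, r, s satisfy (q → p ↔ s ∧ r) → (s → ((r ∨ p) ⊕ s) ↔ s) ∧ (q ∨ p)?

11

p | q | r | s | (q → p) | (s ∧ r) | ((q → p) ↔ (s ∧ r)) | (r ∨ p) | ((r ∨ p) ⊕ s) | (s → ((r ∨ p) ⊕ s)) | ((s → ((r ∨ p) ⊕ s)) ↔ s) | (q ∨ p) | φ
- | - | - | - | ------- | ------- | ------------------- | ------- | ------------- | ------------------- | ------------------------- | ------- | -
1 | 1 | 1 | 1 |    1    |    1    |          1          |    1    |       0       |          0          |             0             |    1    | 0
1 | 1 | 1 | 0 |    1    |    0    |          0          |    1    |       1       |          1          |             0             |    1    | 1
1 | 1 | 0 | 1 |    1    |    0    |          0          |    1    |       0       |          0          |             0             |    1    | 1
1 | 1 | 0 | 0 |    1    |    0    |          0          |    1    |       1       |          1          |             0             |    1    | 1
1 | 0 | 1 | 1 |    1    |    1    |          1          |    1    |       0       |          0          |             0             |    1    | 0
1 | 0 | 1 | 0 |    1    |    0    |          0          |    1    |       1       |          1          |             0             |    1    | 1
1 | 0 | 0 | 1 |    1    |    0    |          0          |    1    |       0       |          0          |             0             |    1    | 1
1 | 0 | 0 | 0 |    1    |    0    |          0          |    1    |       1       |          1          |             0             |    1    | 1
0 | 1 | 1 | 1 |    0    |    1    |          0          |    1    |       0       |          0          |             0             |    1    | 1
0 | 1 | 1 | 0 |    0    |    0    |          1          |    1    |       1       |          1          |             0             |    1    | 0
0 | 1 | 0 | 1 |    0    |    0    |          1          |    0    |       1       |          1          |             1             |    1    | 1
0 | 1 | 0 | 0 |    0    |    0    |          1          |    0    |       0       |          1          |             0             |    1    | 0
0 | 0 | 1 | 1 |    1    |    1    |          1          |    1    |       0       |          0          |             0             |    0    | 0
0 | 0 | 1 | 0 |    1    |    0    |          0          |    1    |       1       |          1          |             0             |    0    | 1
0 | 0 | 0 | 1 |    1    |    0    |          0          |    0    |       1       |          1          |             1             |    0    | 1
0 | 0 | 0 | 0 |    1    |    0    |          0          |    0    |       0       |          1          |             0             |    0    | 1
The formula is true on 11 of the 16 rows.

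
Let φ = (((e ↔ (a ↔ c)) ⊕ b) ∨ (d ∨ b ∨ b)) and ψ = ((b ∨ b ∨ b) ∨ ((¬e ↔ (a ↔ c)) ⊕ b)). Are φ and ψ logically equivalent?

a  b  c  d  e  |  φ  ψ
T  T  T  T  T  |  T  T
T  T  T  T  F  |  T  T
T  T  T  F  T  |  T  T
T  T  T  F  F  |  T  T
T  T  F  T  T  |  T  T
T  T  F  T  F  |  T  T
T  T  F  F  T  |  T  T
T  T  F  F  F  |  T  T
T  F  T  T  T  |  T  F
T  F  T  T  F  |  T  T
T  F  T  F  T  |  T  F
T  F  T  F  F  |  F  T
T  F  F  T  T  |  T  T
T  F  F  T  F  |  T  F
T  F  F  F  T  |  F  T
T  F  F  F  F  |  T  F
F  T  T  T  T  |  T  T
F  T  T  T  F  |  T  T
F  T  T  F  T  |  T  T
F  T  T  F  F  |  T  T
F  T  F  T  T  |  T  T
F  T  F  T  F  |  T  T
F  T  F  F  T  |  T  T
F  T  F  F  F  |  T  T
F  F  T  T  T  |  T  T
F  F  T  T  F  |  T  F
F  F  T  F  T  |  F  T
F  F  T  F  F  |  T  F
F  F  F  T  T  |  T  F
F  F  F  T  F  |  T  T
F  F  F  F  T  |  T  F
F  F  F  F  F  |  F  T
The columns differ at a=T, b=F, c=T, d=T, e=T (φ=T, ψ=F), so they are not equivalent.

not equivalent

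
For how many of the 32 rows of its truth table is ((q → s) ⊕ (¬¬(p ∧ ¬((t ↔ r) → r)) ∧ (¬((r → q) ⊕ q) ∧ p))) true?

p | q | r | s | t | φ
- | - | - | - | - | -
T | T | T | T | T | T
T | T | T | T | F | T
T | T | T | F | T | F
T | T | T | F | F | F
T | T | F | T | T | T
T | T | F | T | F | F
T | T | F | F | T | F
T | T | F | F | F | T
T | F | T | T | T | T
T | F | T | T | F | T
T | F | T | F | T | T
T | F | T | F | F | T
T | F | F | T | T | T
T | F | F | T | F | T
T | F | F | F | T | T
T | F | F | F | F | T
F | T | T | T | T | T
F | T | T | T | F | T
F | T | T | F | T | F
F | T | T | F | F | F
F | T | F | T | T | T
F | T | F | T | F | T
F | T | F | F | T | F
F | T | F | F | F | F
F | F | T | T | T | T
F | F | T | T | F | T
F | F | T | F | T | T
F | F | T | F | F | T
F | F | F | T | T | T
F | F | F | T | F | T
F | F | F | F | T | T
F | F | F | F | F | T
The formula is true on 24 of the 32 rows.

24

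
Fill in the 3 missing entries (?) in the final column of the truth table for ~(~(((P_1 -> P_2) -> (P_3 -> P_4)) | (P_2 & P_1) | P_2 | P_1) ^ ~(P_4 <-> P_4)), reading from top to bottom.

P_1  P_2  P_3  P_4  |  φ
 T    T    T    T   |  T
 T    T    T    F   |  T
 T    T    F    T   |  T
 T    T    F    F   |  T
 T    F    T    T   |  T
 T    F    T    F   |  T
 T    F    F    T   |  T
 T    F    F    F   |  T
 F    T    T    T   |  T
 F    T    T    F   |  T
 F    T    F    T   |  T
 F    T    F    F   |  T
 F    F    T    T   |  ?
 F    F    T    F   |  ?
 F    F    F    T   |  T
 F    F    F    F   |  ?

T, F, T

Row P_1=F, P_2=F, P_3=T, P_4=T: ~(((P_1 -> P_2) -> (P_3 -> P_4)) | (P_2 & P_1) | P_2 | P_1) = F, ~(P_4 <-> P_4) = F, (~(((P_1 -> P_2) -> (P_3 -> P_4)) | (P_2 & P_1) | P_2 | P_1) ^ ~(P_4 <-> P_4)) = F, so the formula = T.
Row P_1=F, P_2=F, P_3=T, P_4=F: ~(((P_1 -> P_2) -> (P_3 -> P_4)) | (P_2 & P_1) | P_2 | P_1) = T, ~(P_4 <-> P_4) = F, (~(((P_1 -> P_2) -> (P_3 -> P_4)) | (P_2 & P_1) | P_2 | P_1) ^ ~(P_4 <-> P_4)) = T, so the formula = F.
Row P_1=F, P_2=F, P_3=F, P_4=F: ~(((P_1 -> P_2) -> (P_3 -> P_4)) | (P_2 & P_1) | P_2 | P_1) = F, ~(P_4 <-> P_4) = F, (~(((P_1 -> P_2) -> (P_3 -> P_4)) | (P_2 & P_1) | P_2 | P_1) ^ ~(P_4 <-> P_4)) = F, so the formula = T.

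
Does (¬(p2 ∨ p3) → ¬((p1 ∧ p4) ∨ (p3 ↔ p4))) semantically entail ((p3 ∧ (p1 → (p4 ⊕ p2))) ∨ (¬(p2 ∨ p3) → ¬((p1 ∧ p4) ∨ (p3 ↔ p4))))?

p1 | p2 | p3 | p4 || φ | ψ
T  | T  | T  | T  || T | T
T  | T  | T  | F  || T | T
T  | T  | F  | T  || T | T
T  | T  | F  | F  || T | T
T  | F  | T  | T  || T | T
T  | F  | T  | F  || T | T
T  | F  | F  | T  || F | F
T  | F  | F  | F  || F | F
F  | T  | T  | T  || T | T
F  | T  | T  | F  || T | T
F  | T  | F  | T  || T | T
F  | T  | F  | F  || T | T
F  | F  | T  | T  || T | T
F  | F  | T  | F  || T | T
F  | F  | F  | T  || T | T
F  | F  | F  | F  || F | F
In every row where φ is true, ψ is also true, so φ ⊨ ψ.

yes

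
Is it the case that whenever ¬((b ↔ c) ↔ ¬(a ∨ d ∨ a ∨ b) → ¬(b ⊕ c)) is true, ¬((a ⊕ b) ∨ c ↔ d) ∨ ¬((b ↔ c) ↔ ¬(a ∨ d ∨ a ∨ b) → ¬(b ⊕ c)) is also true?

yes

a | b | c | d || φ | ψ
1 | 1 | 1 | 1 || 0 | 0
1 | 1 | 1 | 0 || 0 | 1
1 | 1 | 0 | 1 || 1 | 1
1 | 1 | 0 | 0 || 1 | 1
1 | 0 | 1 | 1 || 1 | 1
1 | 0 | 1 | 0 || 1 | 1
1 | 0 | 0 | 1 || 0 | 0
1 | 0 | 0 | 0 || 0 | 1
0 | 1 | 1 | 1 || 0 | 0
0 | 1 | 1 | 0 || 0 | 1
0 | 1 | 0 | 1 || 1 | 1
0 | 1 | 0 | 0 || 1 | 1
0 | 0 | 1 | 1 || 1 | 1
0 | 0 | 1 | 0 || 0 | 1
0 | 0 | 0 | 1 || 0 | 1
0 | 0 | 0 | 0 || 0 | 0
In every row where φ is true, ψ is also true, so φ ⊨ ψ.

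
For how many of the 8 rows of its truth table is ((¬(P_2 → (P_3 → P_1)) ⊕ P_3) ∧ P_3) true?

P_1  P_2  P_3  |  φ
 1    1    1   |  1
 1    1    0   |  0
 1    0    1   |  1
 1    0    0   |  0
 0    1    1   |  0
 0    1    0   |  0
 0    0    1   |  1
 0    0    0   |  0
The formula is true on 3 of the 8 rows.

3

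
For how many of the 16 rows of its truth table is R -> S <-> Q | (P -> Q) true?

10

P  Q  R  S     ((R -> S) <-> (Q | (P -> Q)))
0  0  0  0                   1              
0  0  0  1                   1              
0  0  1  0                   0              
0  0  1  1                   1              
0  1  0  0                   1              
0  1  0  1                   1              
0  1  1  0                   0              
0  1  1  1                   1              
1  0  0  0                   0              
1  0  0  1                   0              
1  0  1  0                   1              
1  0  1  1                   0              
1  1  0  0                   1              
1  1  0  1                   1              
1  1  1  0                   0              
1  1  1  1                   1              
The formula is true on 10 of the 16 rows.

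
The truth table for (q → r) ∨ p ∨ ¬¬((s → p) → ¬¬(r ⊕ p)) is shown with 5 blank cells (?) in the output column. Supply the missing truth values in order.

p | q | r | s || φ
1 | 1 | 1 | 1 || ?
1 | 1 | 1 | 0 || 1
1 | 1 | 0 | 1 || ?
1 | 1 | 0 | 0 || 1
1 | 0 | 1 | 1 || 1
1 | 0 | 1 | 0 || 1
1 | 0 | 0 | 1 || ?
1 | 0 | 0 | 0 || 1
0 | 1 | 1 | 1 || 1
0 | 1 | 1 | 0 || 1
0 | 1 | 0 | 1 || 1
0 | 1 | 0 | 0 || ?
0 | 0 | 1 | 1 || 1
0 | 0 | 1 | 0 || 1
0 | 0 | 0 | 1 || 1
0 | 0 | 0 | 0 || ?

1, 1, 1, 0, 1

Row p=1, q=1, r=1, s=1: (q → r) = 1, ¬¬((s → p) → ¬¬(r ⊕ p)) = 0, so the formula = 1.
Row p=1, q=1, r=0, s=1: (q → r) = 0, ¬¬((s → p) → ¬¬(r ⊕ p)) = 1, so the formula = 1.
Row p=1, q=0, r=0, s=1: (q → r) = 1, ¬¬((s → p) → ¬¬(r ⊕ p)) = 1, so the formula = 1.
Row p=0, q=1, r=0, s=0: (q → r) = 0, ¬¬((s → p) → ¬¬(r ⊕ p)) = 0, so the formula = 0.
Row p=0, q=0, r=0, s=0: (q → r) = 1, ¬¬((s → p) → ¬¬(r ⊕ p)) = 0, so the formula = 1.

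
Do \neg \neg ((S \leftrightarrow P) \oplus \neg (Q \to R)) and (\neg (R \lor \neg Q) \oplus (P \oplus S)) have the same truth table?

not equivalent

P | Q | R | S | φ | ψ
- | - | - | - | - | -
0 | 0 | 0 | 0 | 1 | 0
0 | 0 | 0 | 1 | 0 | 1
0 | 0 | 1 | 0 | 1 | 0
0 | 0 | 1 | 1 | 0 | 1
0 | 1 | 0 | 0 | 0 | 1
0 | 1 | 0 | 1 | 1 | 0
0 | 1 | 1 | 0 | 1 | 0
0 | 1 | 1 | 1 | 0 | 1
1 | 0 | 0 | 0 | 0 | 1
1 | 0 | 0 | 1 | 1 | 0
1 | 0 | 1 | 0 | 0 | 1
1 | 0 | 1 | 1 | 1 | 0
1 | 1 | 0 | 0 | 1 | 0
1 | 1 | 0 | 1 | 0 | 1
1 | 1 | 1 | 0 | 0 | 1
1 | 1 | 1 | 1 | 1 | 0
The columns differ at P=0, Q=0, R=0, S=0 (φ=1, ψ=0), so they are not equivalent.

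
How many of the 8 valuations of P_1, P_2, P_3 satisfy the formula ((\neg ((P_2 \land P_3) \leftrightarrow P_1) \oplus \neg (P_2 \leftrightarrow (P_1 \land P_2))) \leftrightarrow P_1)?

6

 P_1    P_2    P_3   |  (P_2 \land P_3)  (P_1 \land P_2)    φ  
 True   True   True  |        True             True       False
 True   True  False  |       False             True        True
 True  False   True  |       False            False        True
 True  False  False  |       False            False        True
False   True   True  |        True            False        True
False   True  False  |       False            False       False
False  False   True  |       False            False        True
False  False  False  |       False            False        True
The formula is true on 6 of the 8 rows.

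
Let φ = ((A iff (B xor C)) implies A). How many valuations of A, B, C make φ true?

6

A | B | C || (B xor C) | (A iff (B xor C)) | ((A iff (B xor C)) implies A)
1 | 1 | 1 ||     0     |         0         |               1              
1 | 1 | 0 ||     1     |         1         |               1              
1 | 0 | 1 ||     1     |         1         |               1              
1 | 0 | 0 ||     0     |         0         |               1              
0 | 1 | 1 ||     0     |         1         |               0              
0 | 1 | 0 ||     1     |         0         |               1              
0 | 0 | 1 ||     1     |         0         |               1              
0 | 0 | 0 ||     0     |         1         |               0              
The formula is true on 6 of the 8 rows.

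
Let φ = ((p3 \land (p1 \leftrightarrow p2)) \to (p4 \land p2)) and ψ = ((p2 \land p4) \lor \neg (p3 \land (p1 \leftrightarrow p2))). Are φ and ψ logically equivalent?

p1 | p2 | p3 | p4 || φ | ψ
1  | 1  | 1  | 1  || 1 | 1
1  | 1  | 1  | 0  || 0 | 0
1  | 1  | 0  | 1  || 1 | 1
1  | 1  | 0  | 0  || 1 | 1
1  | 0  | 1  | 1  || 1 | 1
1  | 0  | 1  | 0  || 1 | 1
1  | 0  | 0  | 1  || 1 | 1
1  | 0  | 0  | 0  || 1 | 1
0  | 1  | 1  | 1  || 1 | 1
0  | 1  | 1  | 0  || 1 | 1
0  | 1  | 0  | 1  || 1 | 1
0  | 1  | 0  | 0  || 1 | 1
0  | 0  | 1  | 1  || 0 | 0
0  | 0  | 1  | 0  || 0 | 0
0  | 0  | 0  | 1  || 1 | 1
0  | 0  | 0  | 0  || 1 | 1
The columns for φ and ψ agree on every row, so they are logically equivalent.

equivalent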